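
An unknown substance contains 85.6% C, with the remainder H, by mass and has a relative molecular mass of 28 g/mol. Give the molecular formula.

Assume 100 g: 85.6 g C, 14.4 g H.
n(C) = 85.6/12.01 = 7.127, n(H) = 14.4/1.008 = 14.29
Smallest is C at 7.127 mol; normalising gives C 1.000, H 2.004
→ CH2
Empirical-formula mass = 14.03 g/mol
n = 28 / 14.03 = 2.00 ≈ 2
Molecular formula = (CH2)×2 = C2H4

C2H4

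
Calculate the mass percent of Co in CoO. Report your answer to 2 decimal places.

Molar mass = 1(58.93) + 1(16.00) = 74.930 g/mol
Mass of Co per mole = 1 × 58.93 = 58.930 g
% Co = 58.930 / 74.930 × 100 = 78.65%

78.65%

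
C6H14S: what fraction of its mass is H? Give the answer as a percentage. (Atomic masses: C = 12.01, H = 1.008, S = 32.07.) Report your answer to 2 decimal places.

Molar mass = 6(12.01) + 14(1.008) + 1(32.07) = 118.242 g/mol
Mass of H per mole = 14 × 1.008 = 14.112 g
% H = 14.112 / 118.242 × 100 = 11.93%

11.93%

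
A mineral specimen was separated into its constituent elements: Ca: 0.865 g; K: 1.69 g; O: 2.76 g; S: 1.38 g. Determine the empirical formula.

n(Ca) = 0.865/40.08 = 0.02158, n(K) = 1.69/39.10 = 0.04322, n(O) = 2.76/16.00 = 0.1725, n(S) = 1.38/32.07 = 0.04303
Smallest is Ca at 0.02158 mol; normalising gives Ca 1.000, K 2.003, O 7.993, S 1.994
Ratio ≈ 1:2:8:2, so the empirical formula is CaK2O8S2

CaK2O8S2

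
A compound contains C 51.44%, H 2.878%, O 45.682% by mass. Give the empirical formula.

Assume 100 g: 51.44 g C, 2.878 g H, 45.682 g O.
Moles — C: 51.44 / 12.01 = 4.283 mol; H: 2.878 / 1.008 = 2.855 mol; O: 45.682 / 16.00 = 2.855 mol
Ratios (÷ 2.855): C 1.500, H 1.000, O 1.000
×2: C 3.00, H 2.00, O 2.00 → C3H2O2

C3H2O2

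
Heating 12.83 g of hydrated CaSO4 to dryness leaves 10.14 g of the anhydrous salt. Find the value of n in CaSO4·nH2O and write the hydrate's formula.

CaSO4·2H2O

Mass of water lost = 12.83 − 10.14 = 2.69 g → 2.69 / 18.02 = 0.1493 mol H2O
Molar mass of CaSO4 = 136.15 g/mol → mol CaSO4 = 10.14 / 136.15 = 0.07448
n = 0.1493 / 0.07448 = 2.00 ≈ 2 → CaSO4·2H2O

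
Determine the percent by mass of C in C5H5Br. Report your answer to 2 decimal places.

41.42%

Molar mass = 5(12.01) + 5(1.008) + 1(79.90) = 144.990 g/mol
Mass of C per mole = 5 × 12.01 = 60.050 g
% C = 60.050 / 144.990 × 100 = 41.42%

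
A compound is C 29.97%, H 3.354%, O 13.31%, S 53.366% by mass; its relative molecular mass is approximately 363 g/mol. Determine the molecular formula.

Assume 100 g: 29.97 g C, 3.354 g H, 13.31 g O, 53.366 g S.
Moles — C: 29.97 / 12.01 = 2.495 mol; H: 3.354 / 1.008 = 3.327 mol; O: 13.31 / 16.00 = 0.8319 mol; S: 53.366 / 32.07 = 1.664 mol
Smallest is O at 0.8319 mol; normalising gives C 3.000, H 4.000, O 1.000, S 2.000
→ C3H4OS2
Empirical-formula mass = 120.20 g/mol
n = 363 / 120.20 = 3.02 ≈ 3
Molecular formula = (C3H4OS2)×3 = C9H12O3S6

C9H12O3S6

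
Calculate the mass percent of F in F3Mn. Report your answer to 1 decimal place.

50.9%

Molar mass = 3(19.00) + 1(54.94) = 111.940 g/mol
Mass of F per mole = 3 × 19.00 = 57.000 g
% F = 57.000 / 111.940 × 100 = 50.9%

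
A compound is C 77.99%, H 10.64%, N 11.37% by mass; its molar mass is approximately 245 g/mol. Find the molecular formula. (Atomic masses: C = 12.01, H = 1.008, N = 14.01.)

Assume 100 g: 77.99 g C, 10.64 g H, 11.37 g N.
C: 77.99 g ÷ 12.01 g/mol = 6.494 mol
H: 10.64 g ÷ 1.008 g/mol = 10.56 mol
N: 11.37 g ÷ 14.01 g/mol = 0.8116 mol
Divide by the smallest (0.8116 mol N): C 8.002, H 13.006, N 1.000
→ C8H13N
Empirical-formula mass = 123.19 g/mol
n = 245 / 123.19 = 1.99 ≈ 2
Molecular formula = (C8H13N)×2 = C16H26N2

C16H26N2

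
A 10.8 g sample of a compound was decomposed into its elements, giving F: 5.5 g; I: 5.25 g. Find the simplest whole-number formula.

F7I

Moles — F: 5.5 / 19.00 = 0.2895 mol; I: 5.25 / 126.90 = 0.04137 mol
Smallest is I at 0.04137 mol; normalising gives F 6.997, I 1.000
Ratio ≈ 7:1, so the empirical formula is F7I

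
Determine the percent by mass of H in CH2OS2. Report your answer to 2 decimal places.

2.14%

Molar mass = 1(12.01) + 2(1.008) + 1(16.00) + 2(32.07) = 94.166 g/mol
Mass of H per mole = 2 × 1.008 = 2.016 g
% H = 2.016 / 94.166 × 100 = 2.14%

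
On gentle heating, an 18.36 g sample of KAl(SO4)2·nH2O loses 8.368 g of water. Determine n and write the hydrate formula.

KAl(SO4)2·12H2O

Mass of anhydrous KAl(SO4)2 = 18.36 − 8.368 = 9.992 g
mol H2O = 8.368 / 18.02 = 0.4644
Molar mass of KAl(SO4)2 = 258.22 g/mol → mol KAl(SO4)2 = 9.992 / 258.22 = 0.0387
n = 0.4644 / 0.0387 = 12.00 ≈ 12 → KAl(SO4)2·12H2O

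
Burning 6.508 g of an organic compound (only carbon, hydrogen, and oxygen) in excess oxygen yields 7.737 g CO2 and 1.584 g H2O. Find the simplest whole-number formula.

mol C = 7.737 / 44.01 = 0.1758; mass C = 0.1758 × 12.01 = 2.111 g
mol H = 2 × (1.584 / 18.02) = 0.1758; mass H = 0.1758 × 1.008 = 0.1772 g
mass O = 6.508 − (2.289) = 4.219 g → mol O = 0.2637
Smallest is C at 0.1758 mol; normalising gives C 1.000, H 1.000, O 1.500
Scaling by 2: C 2.00, H 2.00, O 3.00 → C2H2O3

C2H2O3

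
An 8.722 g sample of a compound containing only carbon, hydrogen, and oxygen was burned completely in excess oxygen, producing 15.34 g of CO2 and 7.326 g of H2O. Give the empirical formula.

mol C = 15.34 / 44.01 = 0.3486; mass C = 0.3486 × 12.01 = 4.186 g
mol H = 2 × (7.326 / 18.02) = 0.8131; mass H = 0.8131 × 1.008 = 0.8196 g
mass O = 8.722 − (5.006) = 3.716 g → mol O = 0.2323
Divide by the smallest (0.2323 mol O): C 1.501, H 3.501, O 1.000
Scaling by 2: C 3.00, H 7.00, O 2.00 → C3H7O2

C3H7O2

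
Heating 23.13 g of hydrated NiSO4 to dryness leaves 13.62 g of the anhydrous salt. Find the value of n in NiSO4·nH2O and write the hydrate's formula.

NiSO4·6H2O

Mass of water lost = 23.13 − 13.62 = 9.51 g → 9.51 / 18.02 = 0.5277 mol H2O
Molar mass of NiSO4 = 154.76 g/mol → mol NiSO4 = 13.62 / 154.76 = 0.08801
n = 0.5277 / 0.08801 = 6.00 ≈ 6 → NiSO4·6H2O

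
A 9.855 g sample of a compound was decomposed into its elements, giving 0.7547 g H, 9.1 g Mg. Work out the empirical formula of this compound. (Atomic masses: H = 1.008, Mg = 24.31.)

H2Mg

n(H) = 0.7547/1.008 = 0.7487, n(Mg) = 9.1/24.31 = 0.3743
Smallest is Mg at 0.3743 mol; normalising gives H 2.000, Mg 1.000
→ H2Mg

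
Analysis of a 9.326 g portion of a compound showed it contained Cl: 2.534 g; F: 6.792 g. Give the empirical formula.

ClF5

Cl: 2.534 g ÷ 35.45 g/mol = 0.07148 mol
F: 6.792 g ÷ 19.00 g/mol = 0.3575 mol
Divide by the smallest (0.07148 mol Cl): Cl 1.000, F 5.001
≈ 1:5 → ClF5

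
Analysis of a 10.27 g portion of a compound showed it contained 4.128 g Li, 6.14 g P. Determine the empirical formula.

n(Li) = 4.128/6.94 = 0.5948, n(P) = 6.14/30.97 = 0.1983
Divide by the smallest (0.1983 mol P): Li 3.000, P 1.000
Ratio ≈ 3:1, so the empirical formula is Li3P

Li3P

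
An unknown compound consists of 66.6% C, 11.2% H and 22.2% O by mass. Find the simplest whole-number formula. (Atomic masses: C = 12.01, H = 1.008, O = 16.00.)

Assume 100 g: 66.6 g C, 11.2 g H, 22.2 g O.
Moles — C: 66.6 / 12.01 = 5.545 mol; H: 11.2 / 1.008 = 11.11 mol; O: 22.2 / 16.00 = 1.387 mol
Divide by the smallest (1.387 mol O): C 3.997, H 8.008, O 1.000
Ratio ≈ 4:8:1, so the empirical formula is C4H8O

C4H8O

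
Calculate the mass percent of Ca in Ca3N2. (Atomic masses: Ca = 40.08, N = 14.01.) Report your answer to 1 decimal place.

Molar mass = 3(40.08) + 2(14.01) = 148.260 g/mol
Mass of Ca per mole = 3 × 40.08 = 120.240 g
% Ca = 120.240 / 148.260 × 100 = 81.1%

81.1%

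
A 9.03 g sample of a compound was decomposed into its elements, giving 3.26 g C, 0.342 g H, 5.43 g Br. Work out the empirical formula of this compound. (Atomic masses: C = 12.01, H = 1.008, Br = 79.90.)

Moles — C: 3.26 / 12.01 = 0.2714 mol; H: 0.342 / 1.008 = 0.3393 mol; Br: 5.43 / 79.90 = 0.06796 mol
Smallest is Br at 0.06796 mol; normalising gives C 3.994, H 4.992, Br 1.000
Ratio ≈ 4:5:1, so the empirical formula is C4H5Br

C4H5Br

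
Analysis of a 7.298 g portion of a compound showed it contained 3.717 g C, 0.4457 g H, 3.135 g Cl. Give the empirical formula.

C7H10Cl2

Moles — C: 3.717 / 12.01 = 0.3095 mol; H: 0.4457 / 1.008 = 0.4422 mol; Cl: 3.135 / 35.45 = 0.08843 mol
Divide by the smallest (0.08843 mol Cl): C 3.500, H 5.000, Cl 1.000
Multiply by 2: C 7.00, H 10.00, Cl 2.00 → C7H10Cl2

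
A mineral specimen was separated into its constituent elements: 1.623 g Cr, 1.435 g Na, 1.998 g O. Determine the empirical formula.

Moles — Cr: 1.623 / 52.00 = 0.03121 mol; Na: 1.435 / 22.99 = 0.06242 mol; O: 1.998 / 16.00 = 0.1249 mol
Ratios (÷ 0.03121): Cr 1.000, Na 2.000, O 4.001
≈ 1:2:4 → CrNa2O4

CrNa2O4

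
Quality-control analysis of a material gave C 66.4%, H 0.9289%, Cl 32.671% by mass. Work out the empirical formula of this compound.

C6HCl

Assume 100 g: 66.4 g C, 0.9289 g H, 32.671 g Cl.
C: 66.4 g ÷ 12.01 g/mol = 5.529 mol
H: 0.9289 g ÷ 1.008 g/mol = 0.9215 mol
Cl: 32.671 g ÷ 35.45 g/mol = 0.9216 mol
Ratios (÷ 0.9215): C 6.000, H 1.000, Cl 1.000
≈ 6:1:1 → C6HCl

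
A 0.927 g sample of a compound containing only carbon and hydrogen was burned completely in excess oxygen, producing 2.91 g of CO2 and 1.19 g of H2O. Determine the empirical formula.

mol C = 2.91 / 44.01 = 0.06612; mass C = 0.06612 × 12.01 = 0.7941 g
mol H = 2 × (1.19 / 18.02) = 0.1321; mass H = 0.1321 × 1.008 = 0.1331 g
Ratios (÷ 0.06612): C 1.000, H 1.997
Ratio ≈ 1:2, so the empirical formula is CH2

CH2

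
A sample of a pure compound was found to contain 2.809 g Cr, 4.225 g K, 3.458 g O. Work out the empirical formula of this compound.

CrK2O4

n(Cr) = 2.809/52.00 = 0.05402, n(K) = 4.225/39.10 = 0.1081, n(O) = 3.458/16.00 = 0.2161
Smallest is Cr at 0.05402 mol; normalising gives Cr 1.000, K 2.000, O 4.001
≈ 1:2:4 → CrK2O4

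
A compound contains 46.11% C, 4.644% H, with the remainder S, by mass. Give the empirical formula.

C5H6S2

Assume 100 g: 46.11 g C, 4.644 g H, 49.246 g S.
C: 46.11 g ÷ 12.01 g/mol = 3.839 mol
H: 4.644 g ÷ 1.008 g/mol = 4.607 mol
S: 49.246 g ÷ 32.07 g/mol = 1.536 mol
Divide by the smallest (1.536 mol S): C 2.500, H 3.000, S 1.000
×2: C 5.00, H 6.00, S 2.00 → C5H6S2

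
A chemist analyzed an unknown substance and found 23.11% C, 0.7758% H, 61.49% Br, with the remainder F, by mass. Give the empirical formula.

Assume 100 g: 23.11 g C, 0.7758 g H, 61.49 g Br, 14.624 g F.
n(C) = 23.11/12.01 = 1.924, n(H) = 0.7758/1.008 = 0.7696, n(Br) = 61.49/79.90 = 0.7696, n(F) = 14.624/19.00 = 0.7697
Ratios (÷ 0.7696): C 2.500, H 1.000, Br 1.000, F 1.000
Multiply by 2: C 5.00, H 2.00, Br 2.00, F 2.00 → C5H2Br2F2

C5H2Br2F2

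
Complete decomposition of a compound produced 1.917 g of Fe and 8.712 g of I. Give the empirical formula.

Moles — Fe: 1.917 / 55.85 = 0.03432 mol; I: 8.712 / 126.90 = 0.06865 mol
Divide by the smallest (0.03432 mol Fe): Fe 1.000, I 2.000
≈ 1:2 → FeI2

FeI2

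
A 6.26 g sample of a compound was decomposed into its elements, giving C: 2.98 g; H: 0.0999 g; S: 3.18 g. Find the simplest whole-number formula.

C5H2S2

n(C) = 2.98/12.01 = 0.2481, n(H) = 0.0999/1.008 = 0.09911, n(S) = 3.18/32.07 = 0.09916
Ratios (÷ 0.09911): C 2.504, H 1.000, S 1.001
×2: C 5.01, H 2.00, S 2.00 → C5H2S2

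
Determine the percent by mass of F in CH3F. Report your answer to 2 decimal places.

Molar mass = 1(12.01) + 3(1.008) + 1(19.00) = 34.034 g/mol
Mass of F per mole = 1 × 19.00 = 19.000 g
% F = 19.000 / 34.034 × 100 = 55.83%

55.83%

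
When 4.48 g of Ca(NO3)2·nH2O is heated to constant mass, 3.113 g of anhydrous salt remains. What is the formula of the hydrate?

Mass of water lost = 4.48 − 3.113 = 1.367 g → 1.367 / 18.02 = 0.07586 mol H2O
Molar mass of Ca(NO3)2 = 164.10 g/mol → mol Ca(NO3)2 = 3.113 / 164.10 = 0.01897
n = 0.07586 / 0.01897 = 4.00 ≈ 4 → Ca(NO3)2·4H2O

Ca(NO3)2·4H2O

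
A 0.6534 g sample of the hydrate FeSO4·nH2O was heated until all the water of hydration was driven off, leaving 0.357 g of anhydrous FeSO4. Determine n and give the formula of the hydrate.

FeSO4·7H2O

Mass of water lost = 0.6534 − 0.357 = 0.2964 g → 0.2964 / 18.02 = 0.01645 mol H2O
Molar mass of FeSO4 = 151.92 g/mol → mol FeSO4 = 0.357 / 151.92 = 0.00235
n = 0.01645 / 0.00235 = 7.00 ≈ 7 → FeSO4·7H2O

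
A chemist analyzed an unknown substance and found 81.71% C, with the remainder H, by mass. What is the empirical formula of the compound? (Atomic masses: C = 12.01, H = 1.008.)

Assume 100 g: 81.71 g C, 18.29 g H.
n(C) = 81.71/12.01 = 6.803, n(H) = 18.29/1.008 = 18.14
Smallest is C at 6.803 mol; normalising gives C 1.000, H 2.667
Multiply by 3: C 3.00, H 8.00 → C3H8

C3H8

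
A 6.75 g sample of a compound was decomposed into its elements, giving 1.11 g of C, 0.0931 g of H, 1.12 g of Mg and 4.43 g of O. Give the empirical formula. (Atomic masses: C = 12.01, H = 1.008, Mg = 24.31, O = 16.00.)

Moles — C: 1.11 / 12.01 = 0.09242 mol; H: 0.0931 / 1.008 = 0.09236 mol; Mg: 1.12 / 24.31 = 0.04607 mol; O: 4.43 / 16.00 = 0.2769 mol
Smallest is Mg at 0.04607 mol; normalising gives C 2.006, H 2.005, Mg 1.000, O 6.010
≈ 2:2:1:6 → C2H2MgO6

C2H2MgO6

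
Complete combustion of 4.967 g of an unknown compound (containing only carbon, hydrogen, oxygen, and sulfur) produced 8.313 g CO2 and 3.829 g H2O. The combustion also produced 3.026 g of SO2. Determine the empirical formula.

mol C = 8.313 / 44.01 = 0.1889; mass C = 0.1889 × 12.01 = 2.269 g
mol H = 2 × (3.829 / 18.02) = 0.4250; mass H = 0.4250 × 1.008 = 0.4284 g
mol S = 3.026 / 64.07 = 0.04723; mass S = 1.515 g
mass O = 4.967 − (4.212) = 0.7554 g → mol O = 0.04721
Divide by the smallest (0.04721 mol O): C 4.001, H 9.001, O 1.000, S 1.000
≈ 4:9:1:1 → C4H9OS

C4H9OS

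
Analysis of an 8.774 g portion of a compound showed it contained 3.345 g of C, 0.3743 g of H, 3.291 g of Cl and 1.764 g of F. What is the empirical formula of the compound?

C3H4ClF

n(C) = 3.345/12.01 = 0.2785, n(H) = 0.3743/1.008 = 0.3713, n(Cl) = 3.291/35.45 = 0.09283, n(F) = 1.764/19.00 = 0.09284
Smallest is Cl at 0.09283 mol; normalising gives C 3.000, H 4.000, Cl 1.000, F 1.000
→ C3H4ClF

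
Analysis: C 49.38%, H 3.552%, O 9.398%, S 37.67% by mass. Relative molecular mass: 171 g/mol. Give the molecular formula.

Assume 100 g: 49.38 g C, 3.552 g H, 9.398 g O, 37.67 g S.
n(C) = 49.38/12.01 = 4.112, n(H) = 3.552/1.008 = 3.524, n(O) = 9.398/16.00 = 0.5874, n(S) = 37.67/32.07 = 1.175
Smallest is O at 0.5874 mol; normalising gives C 7.000, H 5.999, O 1.000, S 2.000
≈ 7:6:1:2 → C7H6OS2
Empirical-formula mass = 170.26 g/mol
n = 171 / 170.26 = 1.00 ≈ 1
Molecular formula = empirical formula = C7H6OS2

C7H6OS2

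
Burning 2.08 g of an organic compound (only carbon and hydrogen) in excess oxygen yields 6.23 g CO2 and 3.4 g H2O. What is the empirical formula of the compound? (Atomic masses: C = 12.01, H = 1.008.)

C3H8

mol C = 6.23 / 44.01 = 0.1416; mass C = 0.1416 × 12.01 = 1.700 g
mol H = 2 × (3.4 / 18.02) = 0.3774; mass H = 0.3774 × 1.008 = 0.3804 g
Ratios (÷ 0.1416): C 1.000, H 2.666
Multiply by 3: C 3.00, H 8.00 → C3H8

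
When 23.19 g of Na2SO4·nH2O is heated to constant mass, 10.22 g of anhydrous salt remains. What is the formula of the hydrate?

Mass of water lost = 23.19 − 10.22 = 12.97 g → 12.97 / 18.02 = 0.7198 mol H2O
Molar mass of Na2SO4 = 142.05 g/mol → mol Na2SO4 = 10.22 / 142.05 = 0.07195
n = 0.7198 / 0.07195 = 10.00 ≈ 10 → Na2SO4·10H2O

Na2SO4·10H2O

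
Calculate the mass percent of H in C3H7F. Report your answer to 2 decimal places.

11.36%

Molar mass = 3(12.01) + 7(1.008) + 1(19.00) = 62.086 g/mol
Mass of H per mole = 7 × 1.008 = 7.056 g
% H = 7.056 / 62.086 × 100 = 11.36%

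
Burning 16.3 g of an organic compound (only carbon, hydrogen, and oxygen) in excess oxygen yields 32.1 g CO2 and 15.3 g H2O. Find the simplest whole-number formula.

mol C = 32.1 / 44.01 = 0.7294; mass C = 0.7294 × 12.01 = 8.760 g
mol H = 2 × (15.3 / 18.02) = 1.698; mass H = 1.698 × 1.008 = 1.712 g
mass O = 16.3 − (10.47) = 5.828 g → mol O = 0.3643
Ratios (÷ 0.3643): C 2.002, H 4.662, O 1.000
Multiply by 3: C 6.01, H 13.98, O 3.00 → C6H14O3

C6H14O3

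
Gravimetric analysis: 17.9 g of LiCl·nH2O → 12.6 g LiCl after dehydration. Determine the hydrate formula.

Mass of water lost = 17.9 − 12.6 = 5.3 g → 5.3 / 18.02 = 0.2941 mol H2O
Molar mass of LiCl = 42.39 g/mol → mol LiCl = 12.6 / 42.39 = 0.2972
n = 0.2941 / 0.2972 = 0.99 ≈ 1 → LiCl·H2O

LiCl·H2O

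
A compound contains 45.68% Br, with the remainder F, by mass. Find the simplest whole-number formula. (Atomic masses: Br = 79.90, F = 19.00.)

Assume 100 g: 45.68 g Br, 54.32 g F.
n(Br) = 45.68/79.90 = 0.5717, n(F) = 54.32/19.00 = 2.859
Divide by the smallest (0.5717 mol Br): Br 1.000, F 5.001
Ratio ≈ 1:5, so the empirical formula is BrF5

BrF5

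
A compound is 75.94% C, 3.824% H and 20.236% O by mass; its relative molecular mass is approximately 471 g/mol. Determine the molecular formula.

C30H18O6

Assume 100 g: 75.94 g C, 3.824 g H, 20.236 g O.
Moles — C: 75.94 / 12.01 = 6.323 mol; H: 3.824 / 1.008 = 3.794 mol; O: 20.236 / 16.00 = 1.265 mol
Divide by the smallest (1.265 mol O): C 4.999, H 3.000, O 1.000
Ratio ≈ 5:3:1, so the empirical formula is C5H3O
Empirical-formula mass = 79.07 g/mol
n = 471 / 79.07 = 5.96 ≈ 6
Molecular formula = (C5H3O)×6 = C30H18O6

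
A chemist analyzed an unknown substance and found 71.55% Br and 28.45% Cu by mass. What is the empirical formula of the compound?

Assume 100 g: 71.55 g Br, 28.45 g Cu.
n(Br) = 71.55/79.90 = 0.8955, n(Cu) = 28.45/63.55 = 0.4477
Smallest is Cu at 0.4477 mol; normalising gives Br 2.000, Cu 1.000
Ratio ≈ 2:1, so the empirical formula is Br2Cu

Br2Cu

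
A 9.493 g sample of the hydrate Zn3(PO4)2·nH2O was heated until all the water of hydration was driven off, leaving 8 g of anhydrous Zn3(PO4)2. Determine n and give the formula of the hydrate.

Mass of water lost = 9.493 − 8 = 1.493 g → 1.493 / 18.02 = 0.08285 mol H2O
Molar mass of Zn3(PO4)2 = 386.08 g/mol → mol Zn3(PO4)2 = 8 / 386.08 = 0.02072
n = 0.08285 / 0.02072 = 4.00 ≈ 4 → Zn3(PO4)2·4H2O

Zn3(PO4)2·4H2O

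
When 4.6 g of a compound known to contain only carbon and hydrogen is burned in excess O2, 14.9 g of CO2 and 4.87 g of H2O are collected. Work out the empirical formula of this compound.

C5H8

mol C = 14.9 / 44.01 = 0.3386; mass C = 0.3386 × 12.01 = 4.066 g
mol H = 2 × (4.87 / 18.02) = 0.5405; mass H = 0.5405 × 1.008 = 0.5448 g
Smallest is C at 0.3386 mol; normalising gives C 1.000, H 1.597
Scaling by 5: C 5.00, H 7.98 → C5H8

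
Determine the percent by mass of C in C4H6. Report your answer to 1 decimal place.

Molar mass = 4(12.01) + 6(1.008) = 54.088 g/mol
Mass of C per mole = 4 × 12.01 = 48.040 g
% C = 48.040 / 54.088 × 100 = 88.8%

88.8%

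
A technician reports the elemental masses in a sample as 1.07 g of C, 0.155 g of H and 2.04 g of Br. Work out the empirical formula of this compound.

n(C) = 1.07/12.01 = 0.08909, n(H) = 0.155/1.008 = 0.1538, n(Br) = 2.04/79.90 = 0.02553
Ratios (÷ 0.02553): C 3.489, H 6.023, Br 1.000
Multiply by 2: C 6.98, H 12.05, Br 2.00 → C7H12Br2

C7H12Br2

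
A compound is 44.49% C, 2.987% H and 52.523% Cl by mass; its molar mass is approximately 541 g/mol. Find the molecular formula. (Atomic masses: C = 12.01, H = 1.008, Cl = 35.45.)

C20H16Cl8

Assume 100 g: 44.49 g C, 2.987 g H, 52.523 g Cl.
C: 44.49 g ÷ 12.01 g/mol = 3.704 mol
H: 2.987 g ÷ 1.008 g/mol = 2.963 mol
Cl: 52.523 g ÷ 35.45 g/mol = 1.482 mol
Ratios (÷ 1.482): C 2.500, H 2.000, Cl 1.000
×2: C 5.00, H 4.00, Cl 2.00 → C5H4Cl2
Empirical-formula mass = 134.98 g/mol
n = 541 / 134.98 = 4.01 ≈ 4
Molecular formula = (C5H4Cl2)×4 = C20H16Cl8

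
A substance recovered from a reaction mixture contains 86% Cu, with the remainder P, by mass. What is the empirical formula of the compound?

Assume 100 g: 86 g Cu, 14 g P.
Moles — Cu: 86 / 63.55 = 1.353 mol; P: 14 / 30.97 = 0.4521 mol
Smallest is P at 0.4521 mol; normalising gives Cu 2.994, P 1.000
≈ 3:1 → Cu3P

Cu3P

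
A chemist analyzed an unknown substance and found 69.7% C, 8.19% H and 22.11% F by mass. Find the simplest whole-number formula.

C5H7F

Assume 100 g: 69.7 g C, 8.19 g H, 22.11 g F.
Moles — C: 69.7 / 12.01 = 5.803 mol; H: 8.19 / 1.008 = 8.125 mol; F: 22.11 / 19.00 = 1.164 mol
Ratios (÷ 1.164): C 4.987, H 6.982, F 1.000
→ C5H7F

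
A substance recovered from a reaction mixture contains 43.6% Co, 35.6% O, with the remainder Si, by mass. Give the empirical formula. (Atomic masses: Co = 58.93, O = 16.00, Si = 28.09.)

CoO3Si

Assume 100 g: 43.6 g Co, 35.6 g O, 20.8 g Si.
n(Co) = 43.6/58.93 = 0.7399, n(O) = 35.6/16.00 = 2.225, n(Si) = 20.8/28.09 = 0.7405
Ratios (÷ 0.7399): Co 1.000, O 3.007, Si 1.001
→ CoO3Si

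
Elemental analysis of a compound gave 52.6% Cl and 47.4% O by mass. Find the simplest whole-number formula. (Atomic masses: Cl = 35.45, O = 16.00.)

ClO2

Assume 100 g: 52.6 g Cl, 47.4 g O.
Cl: 52.6 g ÷ 35.45 g/mol = 1.484 mol
O: 47.4 g ÷ 16.00 g/mol = 2.962 mol
Smallest is Cl at 1.484 mol; normalising gives Cl 1.000, O 1.997
≈ 1:2 → ClO2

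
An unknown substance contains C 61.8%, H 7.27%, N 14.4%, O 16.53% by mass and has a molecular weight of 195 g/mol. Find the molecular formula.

Assume 100 g: 61.8 g C, 7.27 g H, 14.4 g N, 16.53 g O.
Moles — C: 61.8 / 12.01 = 5.146 mol; H: 7.27 / 1.008 = 7.212 mol; N: 14.4 / 14.01 = 1.028 mol; O: 16.53 / 16.00 = 1.033 mol
Smallest is N at 1.028 mol; normalising gives C 5.006, H 7.017, N 1.000, O 1.005
Ratio ≈ 5:7:1:1, so the empirical formula is C5H7NO
Empirical-formula mass = 97.12 g/mol
n = 195 / 97.12 = 2.01 ≈ 2
Molecular formula = (C5H7NO)×2 = C10H14N2O2

C10H14N2O2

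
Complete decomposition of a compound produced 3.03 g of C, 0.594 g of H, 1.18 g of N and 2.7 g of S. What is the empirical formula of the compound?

C3H7NS

C: 3.03 g ÷ 12.01 g/mol = 0.2523 mol
H: 0.594 g ÷ 1.008 g/mol = 0.5893 mol
N: 1.18 g ÷ 14.01 g/mol = 0.08423 mol
S: 2.7 g ÷ 32.07 g/mol = 0.08419 mol
Smallest is S at 0.08419 mol; normalising gives C 2.997, H 6.999, N 1.000, S 1.000
→ C3H7NS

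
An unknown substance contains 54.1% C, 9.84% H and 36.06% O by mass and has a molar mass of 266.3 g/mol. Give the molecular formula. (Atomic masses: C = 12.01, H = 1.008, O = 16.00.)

C12H26O6

Assume 100 g: 54.1 g C, 9.84 g H, 36.06 g O.
C: 54.1 g ÷ 12.01 g/mol = 4.505 mol
H: 9.84 g ÷ 1.008 g/mol = 9.762 mol
O: 36.06 g ÷ 16.00 g/mol = 2.254 mol
Divide by the smallest (2.254 mol O): C 1.999, H 4.331, O 1.000
Scaling by 3: C 6.00, H 12.99, O 3.00 → C6H13O3
Empirical-formula mass = 133.16 g/mol
n = 266.3 / 133.16 = 2.00 ≈ 2
Molecular formula = (C6H13O3)×2 = C12H26O6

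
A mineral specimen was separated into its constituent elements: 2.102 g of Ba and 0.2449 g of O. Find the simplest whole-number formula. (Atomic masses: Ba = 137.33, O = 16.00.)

Moles — Ba: 2.102 / 137.33 = 0.01531 mol; O: 0.2449 / 16.00 = 0.01531 mol
Divide by the smallest (0.01531 mol Ba): Ba 1.000, O 1.000
→ BaO

BaO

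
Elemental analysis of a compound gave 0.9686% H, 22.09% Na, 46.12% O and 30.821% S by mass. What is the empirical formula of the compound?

Assume 100 g: 0.9686 g H, 22.09 g Na, 46.12 g O, 30.821 g S.
Moles — H: 0.9686 / 1.008 = 0.9609 mol; Na: 22.09 / 22.99 = 0.9609 mol; O: 46.12 / 16.00 = 2.882 mol; S: 30.821 / 32.07 = 0.9611 mol
Smallest is Na at 0.9609 mol; normalising gives H 1.000, Na 1.000, O 3.000, S 1.000
→ HNaO3S

HNaO3S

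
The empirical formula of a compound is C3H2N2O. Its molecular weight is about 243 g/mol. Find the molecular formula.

Empirical-formula mass = 82.07 g/mol
n = 243 / 82.07 = 2.96 ≈ 3
Molecular formula = (C3H2N2O)3 = C9H6N6O3

C9H6N6O3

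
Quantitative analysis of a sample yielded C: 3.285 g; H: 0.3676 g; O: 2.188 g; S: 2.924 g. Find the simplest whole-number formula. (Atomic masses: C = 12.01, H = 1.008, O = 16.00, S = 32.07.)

n(C) = 3.285/12.01 = 0.2735, n(H) = 0.3676/1.008 = 0.3647, n(O) = 2.188/16.00 = 0.1368, n(S) = 2.924/32.07 = 0.09118
Divide by the smallest (0.09118 mol S): C 3.000, H 4.000, O 1.500, S 1.000
×2: C 6.00, H 8.00, O 3.00, S 2.00 → C6H8O3S2

C6H8O3S2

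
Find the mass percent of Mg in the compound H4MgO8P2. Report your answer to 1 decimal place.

Molar mass = 4(1.008) + 1(24.31) + 8(16.00) + 2(30.97) = 218.282 g/mol
Mass of Mg per mole = 1 × 24.31 = 24.310 g
% Mg = 24.310 / 218.282 × 100 = 11.1%

11.1%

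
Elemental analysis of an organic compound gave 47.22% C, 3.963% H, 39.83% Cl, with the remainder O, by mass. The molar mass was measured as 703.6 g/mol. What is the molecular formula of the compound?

C28H28Cl8O4

Assume 100 g: 47.22 g C, 3.963 g H, 39.83 g Cl, 8.987 g O.
C: 47.22 g ÷ 12.01 g/mol = 3.932 mol
H: 3.963 g ÷ 1.008 g/mol = 3.932 mol
Cl: 39.83 g ÷ 35.45 g/mol = 1.124 mol
O: 8.987 g ÷ 16.00 g/mol = 0.5617 mol
Smallest is O at 0.5617 mol; normalising gives C 7.000, H 7.000, Cl 2.000, O 1.000
Ratio ≈ 7:7:2:1, so the empirical formula is C7H7Cl2O
Empirical-formula mass = 178.03 g/mol
n = 703.6 / 178.03 = 3.95 ≈ 4
Molecular formula = (C7H7Cl2O)×4 = C28H28Cl8O4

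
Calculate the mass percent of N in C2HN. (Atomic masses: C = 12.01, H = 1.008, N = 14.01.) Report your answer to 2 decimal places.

35.89%

Molar mass = 2(12.01) + 1(1.008) + 1(14.01) = 39.038 g/mol
Mass of N per mole = 1 × 14.01 = 14.010 g
% N = 14.010 / 39.038 × 100 = 35.89%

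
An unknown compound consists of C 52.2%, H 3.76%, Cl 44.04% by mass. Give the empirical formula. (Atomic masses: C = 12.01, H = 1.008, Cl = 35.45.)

Assume 100 g: 52.2 g C, 3.76 g H, 44.04 g Cl.
n(C) = 52.2/12.01 = 4.346, n(H) = 3.76/1.008 = 3.73, n(Cl) = 44.04/35.45 = 1.242
Divide by the smallest (1.242 mol Cl): C 3.499, H 3.003, Cl 1.000
Multiply by 2: C 7.00, H 6.01, Cl 2.00 → C7H6Cl2

C7H6Cl2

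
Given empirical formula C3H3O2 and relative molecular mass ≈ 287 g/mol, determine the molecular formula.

Empirical-formula mass = 71.05 g/mol
n = 287 / 71.05 = 4.04 ≈ 4
Molecular formula = (C3H3O2)4 = C12H12O8

C12H12O8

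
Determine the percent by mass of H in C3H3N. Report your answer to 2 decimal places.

5.70%

Molar mass = 3(12.01) + 3(1.008) + 1(14.01) = 53.064 g/mol
Mass of H per mole = 3 × 1.008 = 3.024 g
% H = 3.024 / 53.064 × 100 = 5.70%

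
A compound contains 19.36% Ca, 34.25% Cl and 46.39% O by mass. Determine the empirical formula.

CaCl2O6

Assume 100 g: 19.36 g Ca, 34.25 g Cl, 46.39 g O.
n(Ca) = 19.36/40.08 = 0.483, n(Cl) = 34.25/35.45 = 0.9661, n(O) = 46.39/16.00 = 2.899
Ratios (÷ 0.483): Ca 1.000, Cl 2.000, O 6.002
≈ 1:2:6 → CaCl2O6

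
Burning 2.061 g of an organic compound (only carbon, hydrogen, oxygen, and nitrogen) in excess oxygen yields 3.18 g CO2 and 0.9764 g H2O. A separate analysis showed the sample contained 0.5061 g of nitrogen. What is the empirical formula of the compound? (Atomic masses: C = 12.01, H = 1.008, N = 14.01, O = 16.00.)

mol C = 3.18 / 44.01 = 0.07226; mass C = 0.07226 × 12.01 = 0.8678 g
mol H = 2 × (0.9764 / 18.02) = 0.1084; mass H = 0.1084 × 1.008 = 0.1092 g
mol N = 0.5061 / 14.01 = 0.03612
mass O = 2.061 − (1.483) = 0.5779 g → mol O = 0.03612
Ratios (÷ 0.03612): C 2.001, H 3.001, N 1.000, O 1.000
Ratio ≈ 2:3:1:1, so the empirical formula is C2H3NO

C2H3NO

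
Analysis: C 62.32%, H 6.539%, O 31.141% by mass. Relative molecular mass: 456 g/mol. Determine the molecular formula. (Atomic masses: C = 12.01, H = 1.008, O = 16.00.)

C24H30O9

Assume 100 g: 62.32 g C, 6.539 g H, 31.141 g O.
C: 62.32 g ÷ 12.01 g/mol = 5.189 mol
H: 6.539 g ÷ 1.008 g/mol = 6.487 mol
O: 31.141 g ÷ 16.00 g/mol = 1.946 mol
Ratios (÷ 1.946): C 2.666, H 3.333, O 1.000
×3: C 8.00, H 10.00, O 3.00 → C8H10O3
Empirical-formula mass = 154.16 g/mol
n = 456 / 154.16 = 2.96 ≈ 3
Molecular formula = (C8H10O3)×3 = C24H30O9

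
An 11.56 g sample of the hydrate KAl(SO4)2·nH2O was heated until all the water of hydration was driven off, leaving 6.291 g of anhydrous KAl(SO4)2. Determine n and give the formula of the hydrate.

Mass of water lost = 11.56 − 6.291 = 5.269 g → 5.269 / 18.02 = 0.2924 mol H2O
Molar mass of KAl(SO4)2 = 258.22 g/mol → mol KAl(SO4)2 = 6.291 / 258.22 = 0.02436
n = 0.2924 / 0.02436 = 12.00 ≈ 12 → KAl(SO4)2·12H2O

KAl(SO4)2·12H2O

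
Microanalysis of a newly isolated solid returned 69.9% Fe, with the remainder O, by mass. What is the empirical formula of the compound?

Fe2O3

Assume 100 g: 69.9 g Fe, 30.1 g O.
n(Fe) = 69.9/55.85 = 1.252, n(O) = 30.1/16.00 = 1.881
Divide by the smallest (1.252 mol Fe): Fe 1.000, O 1.503
Multiply by 2: Fe 2.00, O 3.01 → Fe2O3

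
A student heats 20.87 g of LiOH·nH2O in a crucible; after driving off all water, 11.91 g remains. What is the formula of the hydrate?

Mass of water lost = 20.87 − 11.91 = 8.96 g → 8.96 / 18.02 = 0.4972 mol H2O
Molar mass of LiOH = 23.95 g/mol → mol LiOH = 11.91 / 23.95 = 0.4973
n = 0.4972 / 0.4973 = 1.00 ≈ 1 → LiOH·H2O

LiOH·H2O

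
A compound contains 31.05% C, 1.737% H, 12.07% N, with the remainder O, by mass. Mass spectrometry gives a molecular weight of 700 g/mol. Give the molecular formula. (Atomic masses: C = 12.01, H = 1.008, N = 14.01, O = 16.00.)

C18H12N6O24

Assume 100 g: 31.05 g C, 1.737 g H, 12.07 g N, 55.143 g O.
Moles — C: 31.05 / 12.01 = 2.585 mol; H: 1.737 / 1.008 = 1.723 mol; N: 12.07 / 14.01 = 0.8615 mol; O: 55.143 / 16.00 = 3.446 mol
Ratios (÷ 0.8615): C 3.001, H 2.000, N 1.000, O 4.000
→ C3H2NO4
Empirical-formula mass = 116.06 g/mol
n = 700 / 116.06 = 6.03 ≈ 6
Molecular formula = (C3H2NO4)×6 = C18H12N6O24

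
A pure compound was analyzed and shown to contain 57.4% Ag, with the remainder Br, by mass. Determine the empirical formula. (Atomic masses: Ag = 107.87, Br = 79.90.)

Assume 100 g: 57.4 g Ag, 42.6 g Br.
Moles — Ag: 57.4 / 107.87 = 0.5321 mol; Br: 42.6 / 79.90 = 0.5332 mol
Divide by the smallest (0.5321 mol Ag): Ag 1.000, Br 1.002
Ratio ≈ 1:1, so the empirical formula is AgBr

AgBr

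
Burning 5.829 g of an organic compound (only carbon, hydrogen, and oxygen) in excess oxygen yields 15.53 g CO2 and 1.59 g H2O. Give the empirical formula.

mol C = 15.53 / 44.01 = 0.3529; mass C = 0.3529 × 12.01 = 4.238 g
mol H = 2 × (1.59 / 18.02) = 0.1765; mass H = 0.1765 × 1.008 = 0.1779 g
mass O = 5.829 − (4.416) = 1.413 g → mol O = 0.08832
Ratios (÷ 0.08832): C 3.995, H 1.998, O 1.000
Ratio ≈ 4:2:1, so the empirical formula is C4H2O

C4H2O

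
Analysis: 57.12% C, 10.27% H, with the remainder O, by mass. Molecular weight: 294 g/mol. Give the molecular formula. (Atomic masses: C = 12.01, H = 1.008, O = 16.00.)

C14H30O6

Assume 100 g: 57.12 g C, 10.27 g H, 32.61 g O.
n(C) = 57.12/12.01 = 4.756, n(H) = 10.27/1.008 = 10.19, n(O) = 32.61/16.00 = 2.038
Divide by the smallest (2.038 mol O): C 2.334, H 4.999, O 1.000
×3: C 7.00, H 15.00, O 3.00 → C7H15O3
Empirical-formula mass = 147.19 g/mol
n = 294 / 147.19 = 2.00 ≈ 2
Molecular formula = (C7H15O3)×2 = C14H30O6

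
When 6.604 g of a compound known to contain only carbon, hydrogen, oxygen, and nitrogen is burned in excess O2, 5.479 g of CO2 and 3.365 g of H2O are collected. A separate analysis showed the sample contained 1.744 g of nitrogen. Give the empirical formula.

mol C = 5.479 / 44.01 = 0.1245; mass C = 0.1245 × 12.01 = 1.495 g
mol H = 2 × (3.365 / 18.02) = 0.3735; mass H = 0.3735 × 1.008 = 0.3765 g
mol N = 1.744 / 14.01 = 0.1245
mass O = 6.604 − (3.616) = 2.988 g → mol O = 0.1868
Smallest is N at 0.1245 mol; normalising gives C 1.000, H 3.000, N 1.000, O 1.500
×2: C 2.00, H 6.00, N 2.00, O 3.00 → C2H6N2O3

C2H6N2O3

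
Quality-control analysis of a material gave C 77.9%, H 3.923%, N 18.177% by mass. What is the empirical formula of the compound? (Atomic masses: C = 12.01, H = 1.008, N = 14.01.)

Assume 100 g: 77.9 g C, 3.923 g H, 18.177 g N.
n(C) = 77.9/12.01 = 6.486, n(H) = 3.923/1.008 = 3.892, n(N) = 18.177/14.01 = 1.297
Smallest is N at 1.297 mol; normalising gives C 4.999, H 3.000, N 1.000
≈ 5:3:1 → C5H3N

C5H3N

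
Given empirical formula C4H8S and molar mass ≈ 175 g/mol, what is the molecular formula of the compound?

Empirical-formula mass = 88.17 g/mol
n = 175 / 88.17 = 1.98 ≈ 2
Molecular formula = (C4H8S)2 = C8H16S2

C8H16S2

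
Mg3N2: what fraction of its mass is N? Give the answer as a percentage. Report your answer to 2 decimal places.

Molar mass = 3(24.31) + 2(14.01) = 100.950 g/mol
Mass of N per mole = 2 × 14.01 = 28.020 g
% N = 28.020 / 100.950 × 100 = 27.76%

27.76%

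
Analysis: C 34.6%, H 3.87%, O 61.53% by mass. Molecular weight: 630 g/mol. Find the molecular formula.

C18H24O24

Assume 100 g: 34.6 g C, 3.87 g H, 61.53 g O.
Moles — C: 34.6 / 12.01 = 2.881 mol; H: 3.87 / 1.008 = 3.839 mol; O: 61.53 / 16.00 = 3.846 mol
Smallest is C at 2.881 mol; normalising gives C 1.000, H 1.333, O 1.335
×3: C 3.00, H 4.00, O 4.00 → C3H4O4
Empirical-formula mass = 104.06 g/mol
n = 630 / 104.06 = 6.05 ≈ 6
Molecular formula = (C3H4O4)×6 = C18H24O24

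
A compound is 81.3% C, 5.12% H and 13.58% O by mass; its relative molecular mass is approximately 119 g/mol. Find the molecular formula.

Assume 100 g: 81.3 g C, 5.12 g H, 13.58 g O.
n(C) = 81.3/12.01 = 6.769, n(H) = 5.12/1.008 = 5.079, n(O) = 13.58/16.00 = 0.8488
Smallest is O at 0.8488 mol; normalising gives C 7.976, H 5.985, O 1.000
Ratio ≈ 8:6:1, so the empirical formula is C8H6O
Empirical-formula mass = 118.13 g/mol
n = 119 / 118.13 = 1.01 ≈ 1
Molecular formula = empirical formula = C8H6O

C8H6O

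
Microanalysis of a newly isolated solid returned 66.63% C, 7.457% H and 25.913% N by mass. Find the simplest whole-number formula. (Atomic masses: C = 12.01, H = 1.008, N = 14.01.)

Assume 100 g: 66.63 g C, 7.457 g H, 25.913 g N.
Moles — C: 66.63 / 12.01 = 5.548 mol; H: 7.457 / 1.008 = 7.398 mol; N: 25.913 / 14.01 = 1.85 mol
Divide by the smallest (1.85 mol N): C 2.999, H 4.000, N 1.000
≈ 3:4:1 → C3H4N

C3H4N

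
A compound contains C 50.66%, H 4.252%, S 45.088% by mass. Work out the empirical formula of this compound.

C3H3S

Assume 100 g: 50.66 g C, 4.252 g H, 45.088 g S.
C: 50.66 g ÷ 12.01 g/mol = 4.218 mol
H: 4.252 g ÷ 1.008 g/mol = 4.218 mol
S: 45.088 g ÷ 32.07 g/mol = 1.406 mol
Smallest is S at 1.406 mol; normalising gives C 3.000, H 3.000, S 1.000
→ C3H3S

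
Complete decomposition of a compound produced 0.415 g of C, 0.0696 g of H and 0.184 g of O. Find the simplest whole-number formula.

C: 0.415 g ÷ 12.01 g/mol = 0.03455 mol
H: 0.0696 g ÷ 1.008 g/mol = 0.06905 mol
O: 0.184 g ÷ 16.00 g/mol = 0.0115 mol
Divide by the smallest (0.0115 mol O): C 3.005, H 6.004, O 1.000
≈ 3:6:1 → C3H6O

C3H6O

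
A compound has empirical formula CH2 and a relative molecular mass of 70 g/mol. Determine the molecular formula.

Empirical-formula mass = 14.03 g/mol
n = 70 / 14.03 = 4.99 ≈ 5
Molecular formula = (CH2)5 = C5H10

C5H10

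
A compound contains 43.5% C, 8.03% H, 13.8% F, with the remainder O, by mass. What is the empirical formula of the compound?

Assume 100 g: 43.5 g C, 8.03 g H, 13.8 g F, 34.67 g O.
C: 43.5 g ÷ 12.01 g/mol = 3.622 mol
H: 8.03 g ÷ 1.008 g/mol = 7.966 mol
F: 13.8 g ÷ 19.00 g/mol = 0.7263 mol
O: 34.67 g ÷ 16.00 g/mol = 2.167 mol
Smallest is F at 0.7263 mol; normalising gives C 4.987, H 10.968, F 1.000, O 2.983
≈ 5:11:1:3 → C5H11FO3

C5H11FO3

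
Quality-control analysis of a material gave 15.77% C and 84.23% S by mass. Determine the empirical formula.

Assume 100 g: 15.77 g C, 84.23 g S.
C: 15.77 g ÷ 12.01 g/mol = 1.313 mol
S: 84.23 g ÷ 32.07 g/mol = 2.626 mol
Smallest is C at 1.313 mol; normalising gives C 1.000, S 2.000
≈ 1:2 → CS2

CS2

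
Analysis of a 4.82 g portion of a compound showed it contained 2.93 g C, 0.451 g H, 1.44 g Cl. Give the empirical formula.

C6H11Cl

n(C) = 2.93/12.01 = 0.244, n(H) = 0.451/1.008 = 0.4474, n(Cl) = 1.44/35.45 = 0.04062
Divide by the smallest (0.04062 mol Cl): C 6.006, H 11.015, Cl 1.000
Ratio ≈ 6:11:1, so the empirical formula is C6H11Cl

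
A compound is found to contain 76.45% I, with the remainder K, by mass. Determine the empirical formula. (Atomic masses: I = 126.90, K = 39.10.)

Assume 100 g: 76.45 g I, 23.55 g K.
I: 76.45 g ÷ 126.90 g/mol = 0.6024 mol
K: 23.55 g ÷ 39.10 g/mol = 0.6023 mol
Ratios (÷ 0.6023): I 1.000, K 1.000
Ratio ≈ 1:1, so the empirical formula is IK

IK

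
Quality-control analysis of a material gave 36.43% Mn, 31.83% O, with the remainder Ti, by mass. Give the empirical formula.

Assume 100 g: 36.43 g Mn, 31.83 g O, 31.74 g Ti.
Mn: 36.43 g ÷ 54.94 g/mol = 0.6631 mol
O: 31.83 g ÷ 16.00 g/mol = 1.989 mol
Ti: 31.74 g ÷ 47.87 g/mol = 0.663 mol
Ratios (÷ 0.663): Mn 1.000, O 3.000, Ti 1.000
≈ 1:3:1 → MnO3Ti

MnO3Ti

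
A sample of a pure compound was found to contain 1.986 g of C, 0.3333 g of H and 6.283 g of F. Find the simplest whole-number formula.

n(C) = 1.986/12.01 = 0.1654, n(H) = 0.3333/1.008 = 0.3307, n(F) = 6.283/19.00 = 0.3307
Divide by the smallest (0.1654 mol C): C 1.000, H 2.000, F 2.000
Ratio ≈ 1:2:2, so the empirical formula is CH2F2

CH2F2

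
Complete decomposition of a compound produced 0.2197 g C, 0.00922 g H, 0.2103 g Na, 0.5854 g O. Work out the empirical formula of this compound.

C2HNaO4

n(C) = 0.2197/12.01 = 0.01829, n(H) = 0.00922/1.008 = 0.009147, n(Na) = 0.2103/22.99 = 0.009147, n(O) = 0.5854/16.00 = 0.03659
Ratios (÷ 0.009147): C 2.000, H 1.000, Na 1.000, O 4.000
Ratio ≈ 2:1:1:4, so the empirical formula is C2HNaO4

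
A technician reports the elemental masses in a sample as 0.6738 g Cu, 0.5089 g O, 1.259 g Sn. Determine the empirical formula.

CuO3Sn

n(Cu) = 0.6738/63.55 = 0.0106, n(O) = 0.5089/16.00 = 0.03181, n(Sn) = 1.259/118.71 = 0.01061
Divide by the smallest (0.0106 mol Cu): Cu 1.000, O 3.000, Sn 1.000
→ CuO3Sn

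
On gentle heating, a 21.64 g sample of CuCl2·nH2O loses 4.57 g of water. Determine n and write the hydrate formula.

CuCl2·2H2O

Mass of anhydrous CuCl2 = 21.64 − 4.57 = 17.07 g
mol H2O = 4.57 / 18.02 = 0.2536
Molar mass of CuCl2 = 134.45 g/mol → mol CuCl2 = 17.07 / 134.45 = 0.127
n = 0.2536 / 0.127 = 2.00 ≈ 2 → CuCl2·2H2O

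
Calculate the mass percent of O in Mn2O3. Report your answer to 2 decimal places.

30.40%

Molar mass = 2(54.94) + 3(16.00) = 157.880 g/mol
Mass of O per mole = 3 × 16.00 = 48.000 g
% O = 48.000 / 157.880 × 100 = 30.40%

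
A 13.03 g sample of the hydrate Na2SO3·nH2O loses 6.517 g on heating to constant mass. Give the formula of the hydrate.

Mass of anhydrous Na2SO3 = 13.03 − 6.517 = 6.513 g
mol H2O = 6.517 / 18.02 = 0.3617
Molar mass of Na2SO3 = 126.05 g/mol → mol Na2SO3 = 6.513 / 126.05 = 0.05167
n = 0.3617 / 0.05167 = 7.00 ≈ 7 → Na2SO3·7H2O

Na2SO3·7H2O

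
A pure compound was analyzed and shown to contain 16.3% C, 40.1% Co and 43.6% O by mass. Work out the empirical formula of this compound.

C2CoO4

Assume 100 g: 16.3 g C, 40.1 g Co, 43.6 g O.
C: 16.3 g ÷ 12.01 g/mol = 1.357 mol
Co: 40.1 g ÷ 58.93 g/mol = 0.6805 mol
O: 43.6 g ÷ 16.00 g/mol = 2.725 mol
Ratios (÷ 0.6805): C 1.995, Co 1.000, O 4.005
≈ 2:1:4 → C2CoO4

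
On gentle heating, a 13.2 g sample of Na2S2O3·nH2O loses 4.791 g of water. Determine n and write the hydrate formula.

Mass of anhydrous Na2S2O3 = 13.2 − 4.791 = 8.409 g
mol H2O = 4.791 / 18.02 = 0.2659
Molar mass of Na2S2O3 = 158.12 g/mol → mol Na2S2O3 = 8.409 / 158.12 = 0.05318
n = 0.2659 / 0.05318 = 5.00 ≈ 5 → Na2S2O3·5H2O

Na2S2O3·5H2O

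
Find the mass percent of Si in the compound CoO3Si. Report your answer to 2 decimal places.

20.80%

Molar mass = 1(58.93) + 3(16.00) + 1(28.09) = 135.020 g/mol
Mass of Si per mole = 1 × 28.09 = 28.090 g
% Si = 28.090 / 135.020 × 100 = 20.80%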